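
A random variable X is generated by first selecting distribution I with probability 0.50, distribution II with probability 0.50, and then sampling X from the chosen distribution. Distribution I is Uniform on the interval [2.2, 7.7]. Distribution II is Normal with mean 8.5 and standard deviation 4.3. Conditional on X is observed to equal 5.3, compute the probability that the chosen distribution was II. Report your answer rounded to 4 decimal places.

Likelihoods f(5.3 | ·): I: 0.181818; II: 0.0703368.
Posterior ∝ prior × likelihood. Numerator for II: 0.5·0.0703368 = 0.0351684.
Normalizing constant: 0.5·0.181818 + 0.5·0.0703368 = 0.126077.
P(II | observation) = 0.0351684 / 0.126077 = 0.278943.

0.2789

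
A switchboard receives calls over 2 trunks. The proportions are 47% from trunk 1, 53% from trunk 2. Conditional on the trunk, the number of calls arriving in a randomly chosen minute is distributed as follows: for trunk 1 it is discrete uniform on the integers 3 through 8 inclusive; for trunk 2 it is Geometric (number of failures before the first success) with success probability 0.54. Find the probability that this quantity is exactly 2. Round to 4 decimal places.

0.0606

Conditional on each trunk, P(X = 2): 1: 0; 2: 0.114264.
By total probability, P(X = 2) = 0.47·0 + 0.53·0.114264 = 0.0605599.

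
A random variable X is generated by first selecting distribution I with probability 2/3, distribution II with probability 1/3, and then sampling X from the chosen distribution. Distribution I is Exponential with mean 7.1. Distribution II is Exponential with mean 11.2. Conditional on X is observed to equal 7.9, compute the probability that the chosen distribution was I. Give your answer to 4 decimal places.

0.6774

Likelihoods f(7.9 | ·): I: 0.0462927; II: 0.0441011.
Posterior ∝ prior × likelihood. Numerator for I: 0.666667·0.0462927 = 0.0308618.
Normalizing constant: 0.666667·0.0462927 + 0.333333·0.0441011 = 0.0455622.
P(I | observation) = 0.0308618 / 0.0455622 = 0.677356.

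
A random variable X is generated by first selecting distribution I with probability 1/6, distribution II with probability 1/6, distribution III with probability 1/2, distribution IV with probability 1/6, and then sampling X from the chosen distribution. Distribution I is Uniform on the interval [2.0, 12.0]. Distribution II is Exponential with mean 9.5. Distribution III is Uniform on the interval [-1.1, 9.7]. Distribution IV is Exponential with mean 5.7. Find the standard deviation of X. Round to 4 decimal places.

Per component, I: μ=7, E[X²]=57.3333; II: μ=9.5, E[X²]=180.5; III: μ=4.3, E[X²]=28.21; IV: μ=5.7, E[X²]=64.98.
E[X] = 0.166667·7 + 0.166667·9.5 + 0.5·4.3 + 0.166667·5.7 = 5.85.
E[X²] = 0.166667·57.3333 + 0.166667·180.5 + 0.5·28.21 + 0.166667·64.98 = 64.5739.
Var(X) = E[X²] − (E[X])² = 64.5739 − 34.2225 = 30.3514.
SD(X) = √30.3514 = 5.50921.

5.5092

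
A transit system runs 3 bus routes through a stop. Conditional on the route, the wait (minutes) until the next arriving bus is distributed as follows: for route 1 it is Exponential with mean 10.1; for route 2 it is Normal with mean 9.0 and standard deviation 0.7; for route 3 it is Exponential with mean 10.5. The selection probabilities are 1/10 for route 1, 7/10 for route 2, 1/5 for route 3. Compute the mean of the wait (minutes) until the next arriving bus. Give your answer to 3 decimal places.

Component means — 1: 10.1; 2: 9; 3: 10.5.
E[X] = 0.1·10.1 + 0.7·9 + 0.2·10.5 = 9.41.

9.410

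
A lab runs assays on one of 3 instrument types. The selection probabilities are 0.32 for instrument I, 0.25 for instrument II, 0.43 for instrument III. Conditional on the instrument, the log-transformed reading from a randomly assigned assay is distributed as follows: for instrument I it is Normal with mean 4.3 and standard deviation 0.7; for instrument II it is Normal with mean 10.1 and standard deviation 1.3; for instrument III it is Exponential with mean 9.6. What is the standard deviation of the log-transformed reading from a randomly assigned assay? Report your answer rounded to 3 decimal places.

Per component, I: μ=4.3, E[X²]=18.98; II: μ=10.1, E[X²]=103.7; III: μ=9.6, E[X²]=184.32.
E[X] = 0.32·4.3 + 0.25·10.1 + 0.43·9.6 = 8.029.
E[X²] = 0.32·18.98 + 0.25·103.7 + 0.43·184.32 = 111.256.
Var(X) = E[X²] − (E[X])² = 111.256 − 64.4648 = 46.7914.
SD(X) = √46.7914 = 6.84042.

6.840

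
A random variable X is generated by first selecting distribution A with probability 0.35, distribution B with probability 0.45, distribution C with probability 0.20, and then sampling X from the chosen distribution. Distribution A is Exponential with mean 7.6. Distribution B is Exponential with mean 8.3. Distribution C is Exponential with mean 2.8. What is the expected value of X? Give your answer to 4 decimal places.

Component means — A: 7.6; B: 8.3; C: 2.8.
E[X] = 0.35·7.6 + 0.45·8.3 + 0.2·2.8 = 6.955.

6.9550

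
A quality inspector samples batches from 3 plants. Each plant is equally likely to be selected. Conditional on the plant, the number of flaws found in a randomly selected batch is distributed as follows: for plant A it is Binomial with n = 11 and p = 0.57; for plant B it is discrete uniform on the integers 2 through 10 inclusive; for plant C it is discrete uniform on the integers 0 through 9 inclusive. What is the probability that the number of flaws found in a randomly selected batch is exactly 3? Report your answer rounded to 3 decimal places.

0.082

Conditional on each plant, P(X = 3): A: 0.0357155; B: 0.111111; C: 0.1.
By total probability, P(X = 3) = 0.333333·0.0357155 + 0.333333·0.111111 + 0.333333·0.1 = 0.0822755.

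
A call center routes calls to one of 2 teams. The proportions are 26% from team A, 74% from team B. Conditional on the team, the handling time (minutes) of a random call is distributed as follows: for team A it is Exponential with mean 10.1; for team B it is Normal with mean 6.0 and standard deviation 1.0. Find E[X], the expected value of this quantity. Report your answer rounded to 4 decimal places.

Component means — A: 10.1; B: 6.
E[X] = 0.26·10.1 + 0.74·6 = 7.066.

7.0660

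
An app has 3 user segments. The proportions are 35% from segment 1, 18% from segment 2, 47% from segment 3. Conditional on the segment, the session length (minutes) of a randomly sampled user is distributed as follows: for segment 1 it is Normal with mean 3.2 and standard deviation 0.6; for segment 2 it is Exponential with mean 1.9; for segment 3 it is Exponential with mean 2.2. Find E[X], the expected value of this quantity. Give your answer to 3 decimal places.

Component means — 1: 3.2; 2: 1.9; 3: 2.2.
E[X] = 0.35·3.2 + 0.18·1.9 + 0.47·2.2 = 2.496.

2.496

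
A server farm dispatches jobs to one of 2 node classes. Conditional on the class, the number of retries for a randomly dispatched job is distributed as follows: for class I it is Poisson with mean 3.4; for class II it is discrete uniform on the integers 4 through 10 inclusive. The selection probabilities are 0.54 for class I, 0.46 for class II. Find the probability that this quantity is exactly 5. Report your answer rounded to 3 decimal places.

Conditional on each class, P(X = 5): I: 0.126361; II: 0.142857.
By total probability, P(X = 5) = 0.54·0.126361 + 0.46·0.142857 = 0.133949.

0.134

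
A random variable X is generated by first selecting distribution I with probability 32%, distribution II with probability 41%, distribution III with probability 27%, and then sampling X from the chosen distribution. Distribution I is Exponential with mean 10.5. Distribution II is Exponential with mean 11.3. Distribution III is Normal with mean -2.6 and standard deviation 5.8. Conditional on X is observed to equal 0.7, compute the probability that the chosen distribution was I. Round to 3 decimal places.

0.364

Likelihoods f(0.7 | ·): I: 0.0890959; II: 0.0831799; III: 0.0585042.
Posterior ∝ prior × likelihood. Numerator for I: 0.32·0.0890959 = 0.0285107.
Normalizing constant: 0.32·0.0890959 + 0.41·0.0831799 + 0.27·0.0585042 = 0.0784106.
P(I | observation) = 0.0285107 / 0.0784106 = 0.363608.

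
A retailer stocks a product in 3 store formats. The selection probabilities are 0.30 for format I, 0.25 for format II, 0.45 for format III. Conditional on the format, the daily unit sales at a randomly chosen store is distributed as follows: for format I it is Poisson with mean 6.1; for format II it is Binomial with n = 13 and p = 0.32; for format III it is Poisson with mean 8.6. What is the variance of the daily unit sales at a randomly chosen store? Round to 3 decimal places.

Per component, I: μ=6.1, E[X²]=43.31; II: μ=4.16, E[X²]=20.1344; III: μ=8.6, E[X²]=82.56.
E[X] = 0.3·6.1 + 0.25·4.16 + 0.45·8.6 = 6.74.
E[X²] = 0.3·43.31 + 0.25·20.1344 + 0.45·82.56 = 55.1786.
Var(X) = E[X²] − (E[X])² = 55.1786 − 45.4276 = 9.751.

9.751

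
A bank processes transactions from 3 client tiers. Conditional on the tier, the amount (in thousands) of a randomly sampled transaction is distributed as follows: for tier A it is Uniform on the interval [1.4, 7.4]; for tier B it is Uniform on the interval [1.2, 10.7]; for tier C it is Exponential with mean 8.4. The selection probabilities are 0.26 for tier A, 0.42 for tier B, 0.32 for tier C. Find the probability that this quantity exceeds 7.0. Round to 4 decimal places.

Conditional on each tier, P(X > 7.0): A: 0.0666667; B: 0.389474; C: 0.434598.
By total probability, P(X > 7.0) = 0.26·0.0666667 + 0.42·0.389474 + 0.32·0.434598 = 0.319984.

0.3200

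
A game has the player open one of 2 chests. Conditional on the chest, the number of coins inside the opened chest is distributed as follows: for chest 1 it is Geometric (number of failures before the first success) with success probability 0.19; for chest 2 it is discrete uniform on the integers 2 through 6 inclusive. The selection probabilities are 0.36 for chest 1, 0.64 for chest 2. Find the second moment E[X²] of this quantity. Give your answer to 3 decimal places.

For each component E[X²] = Var + (mean)², giving 1: 40.6122; 2: 18.
Overall E[X²] = 0.36·40.6122 + 0.64·18 = 26.1404.

26.140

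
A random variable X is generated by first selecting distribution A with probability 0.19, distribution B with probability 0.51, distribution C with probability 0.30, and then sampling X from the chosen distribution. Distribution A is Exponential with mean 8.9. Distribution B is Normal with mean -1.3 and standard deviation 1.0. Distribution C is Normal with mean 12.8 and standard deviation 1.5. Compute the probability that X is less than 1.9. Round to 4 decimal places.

Conditional on each component, P(X < 1.9): A: 0.192234; B: 0.999313; C: 1.84242e-13.
By total probability, P(X < 1.9) = 0.19·0.192234 + 0.51·0.999313 + 0.3·1.84242e-13 = 0.546174.

0.5462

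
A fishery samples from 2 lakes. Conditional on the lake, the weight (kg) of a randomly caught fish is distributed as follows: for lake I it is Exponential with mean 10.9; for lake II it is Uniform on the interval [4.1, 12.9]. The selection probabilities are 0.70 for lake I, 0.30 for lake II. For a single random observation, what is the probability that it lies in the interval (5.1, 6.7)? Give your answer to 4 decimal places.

0.1144

Conditional on each lake, P(5.1 < X < 6.7): I: 0.0855079; II: 0.181818.
By total probability, P(5.1 < X < 6.7) = 0.7·0.0855079 + 0.3·0.181818 = 0.114401.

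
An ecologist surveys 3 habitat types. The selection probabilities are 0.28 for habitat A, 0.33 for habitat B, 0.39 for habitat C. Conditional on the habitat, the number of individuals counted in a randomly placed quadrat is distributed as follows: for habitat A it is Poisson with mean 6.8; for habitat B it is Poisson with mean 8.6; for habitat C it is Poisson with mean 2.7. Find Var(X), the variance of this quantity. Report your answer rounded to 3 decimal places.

12.410

Per component, A: μ=6.8, E[X²]=53.04; B: μ=8.6, E[X²]=82.56; C: μ=2.7, E[X²]=9.99.
E[X] = 0.28·6.8 + 0.33·8.6 + 0.39·2.7 = 5.795.
E[X²] = 0.28·53.04 + 0.33·82.56 + 0.39·9.99 = 45.9921.
Var(X) = E[X²] − (E[X])² = 45.9921 − 33.582 = 12.4101.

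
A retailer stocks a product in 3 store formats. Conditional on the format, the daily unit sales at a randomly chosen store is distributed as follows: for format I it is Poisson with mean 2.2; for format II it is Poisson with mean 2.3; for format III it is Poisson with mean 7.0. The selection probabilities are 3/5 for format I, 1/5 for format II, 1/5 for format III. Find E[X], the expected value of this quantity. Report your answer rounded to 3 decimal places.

3.180

Component means — I: 2.2; II: 2.3; III: 7.
E[X] = 0.6·2.2 + 0.2·2.3 + 0.2·7 = 3.18.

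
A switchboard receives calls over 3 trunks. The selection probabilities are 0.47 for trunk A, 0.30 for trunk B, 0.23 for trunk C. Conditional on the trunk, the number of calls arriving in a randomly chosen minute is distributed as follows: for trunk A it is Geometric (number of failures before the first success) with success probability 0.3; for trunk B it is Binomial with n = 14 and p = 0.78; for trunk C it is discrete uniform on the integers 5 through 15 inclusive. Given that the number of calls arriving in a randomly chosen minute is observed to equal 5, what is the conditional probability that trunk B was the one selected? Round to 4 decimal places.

0.0047

Likelihoods P(X=5 | ·): A: 0.050421; B: 0.000697816; C: 0.0909091.
Posterior ∝ prior × likelihood. Numerator for B: 0.3·0.000697816 = 0.000209345.
Normalizing constant: 0.47·0.050421 + 0.3·0.000697816 + 0.23·0.0909091 = 0.0448163.
P(B | observation) = 0.000209345 / 0.0448163 = 0.00467118.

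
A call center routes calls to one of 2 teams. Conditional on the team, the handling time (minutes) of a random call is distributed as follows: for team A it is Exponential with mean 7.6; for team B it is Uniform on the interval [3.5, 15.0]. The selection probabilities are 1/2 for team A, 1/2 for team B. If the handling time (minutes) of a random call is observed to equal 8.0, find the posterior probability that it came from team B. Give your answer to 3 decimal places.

0.654

Likelihoods f(8.0 | ·): A: 0.0459234; B: 0.0869565.
Posterior ∝ prior × likelihood. Numerator for B: 0.5·0.0869565 = 0.0434783.
Normalizing constant: 0.5·0.0459234 + 0.5·0.0869565 = 0.06644.
P(B | observation) = 0.0434783 / 0.06644 = 0.654399.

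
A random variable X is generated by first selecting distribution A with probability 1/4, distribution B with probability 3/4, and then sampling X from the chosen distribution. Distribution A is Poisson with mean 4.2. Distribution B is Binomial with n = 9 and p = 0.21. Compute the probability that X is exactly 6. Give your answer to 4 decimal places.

Conditional on each component, P(X = 6): A: 0.114321; B: 0.00355203.
By total probability, P(X = 6) = 0.25·0.114321 + 0.75·0.00355203 = 0.0312443.

0.0312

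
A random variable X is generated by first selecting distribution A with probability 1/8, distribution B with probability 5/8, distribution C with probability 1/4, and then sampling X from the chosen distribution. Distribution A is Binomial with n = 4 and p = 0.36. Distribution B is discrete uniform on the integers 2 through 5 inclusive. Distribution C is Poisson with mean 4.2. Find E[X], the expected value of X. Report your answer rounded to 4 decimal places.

Component means — A: 1.44; B: 3.5; C: 4.2.
E[X] = 0.125·1.44 + 0.625·3.5 + 0.25·4.2 = 3.4175.

3.4175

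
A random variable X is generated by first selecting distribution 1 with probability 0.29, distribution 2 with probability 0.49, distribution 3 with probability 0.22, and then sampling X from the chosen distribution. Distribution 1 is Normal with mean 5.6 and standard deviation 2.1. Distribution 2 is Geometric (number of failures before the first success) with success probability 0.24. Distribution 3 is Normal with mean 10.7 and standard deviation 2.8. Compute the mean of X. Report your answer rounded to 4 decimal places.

5.5297

Component means — 1: 5.6; 2: 3.16667; 3: 10.7.
E[X] = 0.29·5.6 + 0.49·3.16667 + 0.22·10.7 = 5.52967.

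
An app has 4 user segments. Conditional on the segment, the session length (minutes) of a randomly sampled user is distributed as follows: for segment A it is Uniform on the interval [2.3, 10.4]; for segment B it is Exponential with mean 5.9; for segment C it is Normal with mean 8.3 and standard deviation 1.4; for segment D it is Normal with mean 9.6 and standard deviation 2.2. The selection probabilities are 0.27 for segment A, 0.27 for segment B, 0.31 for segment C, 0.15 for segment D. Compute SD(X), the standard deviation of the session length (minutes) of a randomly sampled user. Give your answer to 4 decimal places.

Per component, A: μ=6.35, E[X²]=45.79; B: μ=5.9, E[X²]=69.62; C: μ=8.3, E[X²]=70.85; D: μ=9.6, E[X²]=97.
E[X] = 0.27·6.35 + 0.27·5.9 + 0.31·8.3 + 0.15·9.6 = 7.3205.
E[X²] = 0.27·45.79 + 0.27·69.62 + 0.31·70.85 + 0.15·97 = 67.6742.
Var(X) = E[X²] − (E[X])² = 67.6742 − 53.5897 = 14.0845.
SD(X) = √14.0845 = 3.75293.

3.7529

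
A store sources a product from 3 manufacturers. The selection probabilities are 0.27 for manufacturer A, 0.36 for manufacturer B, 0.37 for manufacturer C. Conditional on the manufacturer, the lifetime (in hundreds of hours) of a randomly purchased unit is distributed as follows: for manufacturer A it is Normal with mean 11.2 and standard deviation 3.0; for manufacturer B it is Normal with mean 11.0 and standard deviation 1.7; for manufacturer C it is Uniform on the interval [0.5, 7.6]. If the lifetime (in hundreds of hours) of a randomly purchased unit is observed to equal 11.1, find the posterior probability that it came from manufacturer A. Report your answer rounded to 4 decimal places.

Likelihoods f(11.1 | ·): A: 0.132907; B: 0.234266; C: 0.
Posterior ∝ prior × likelihood. Numerator for A: 0.27·0.132907 = 0.0358849.
Normalizing constant: 0.27·0.132907 + 0.36·0.234266 + 0.37·0 = 0.120221.
P(A | observation) = 0.0358849 / 0.120221 = 0.298491.

0.2985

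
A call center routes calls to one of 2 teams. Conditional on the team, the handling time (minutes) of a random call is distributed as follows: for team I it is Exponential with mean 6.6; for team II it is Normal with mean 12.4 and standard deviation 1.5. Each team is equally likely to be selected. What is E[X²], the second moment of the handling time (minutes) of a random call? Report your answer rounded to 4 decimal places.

121.5650

For each component E[X²] = Var + (mean)², giving I: 87.12; II: 156.01.
Overall E[X²] = 0.5·87.12 + 0.5·156.01 = 121.565.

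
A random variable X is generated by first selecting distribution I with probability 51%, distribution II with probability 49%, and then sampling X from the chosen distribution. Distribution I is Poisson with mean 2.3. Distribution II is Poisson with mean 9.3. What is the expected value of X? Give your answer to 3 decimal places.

5.730

Component means — I: 2.3; II: 9.3.
E[X] = 0.51·2.3 + 0.49·9.3 = 5.73.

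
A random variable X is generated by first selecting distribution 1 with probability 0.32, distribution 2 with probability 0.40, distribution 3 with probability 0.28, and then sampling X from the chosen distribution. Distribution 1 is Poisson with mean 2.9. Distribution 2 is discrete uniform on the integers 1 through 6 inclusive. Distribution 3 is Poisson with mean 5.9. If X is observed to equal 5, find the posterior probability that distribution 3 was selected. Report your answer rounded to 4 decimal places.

0.3208

Likelihoods P(X=5 | ·): 1: 0.0940491; 2: 0.166667; 3: 0.163208.
Posterior ∝ prior × likelihood. Numerator for 3: 0.28·0.163208 = 0.0456982.
Normalizing constant: 0.32·0.0940491 + 0.4·0.166667 + 0.28·0.163208 = 0.142461.
P(3 | observation) = 0.0456982 / 0.142461 = 0.320778.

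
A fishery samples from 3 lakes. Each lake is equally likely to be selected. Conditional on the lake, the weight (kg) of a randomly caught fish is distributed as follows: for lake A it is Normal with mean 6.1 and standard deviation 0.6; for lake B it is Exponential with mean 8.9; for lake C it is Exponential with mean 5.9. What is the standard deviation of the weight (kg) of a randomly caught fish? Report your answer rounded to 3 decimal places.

6.325

Per component, A: μ=6.1, E[X²]=37.57; B: μ=8.9, E[X²]=158.42; C: μ=5.9, E[X²]=69.62.
E[X] = 0.333333·6.1 + 0.333333·8.9 + 0.333333·5.9 = 6.96667.
E[X²] = 0.333333·37.57 + 0.333333·158.42 + 0.333333·69.62 = 88.5367.
Var(X) = E[X²] − (E[X])² = 88.5367 − 48.5344 = 40.0022.
SD(X) = √40.0022 = 6.32473.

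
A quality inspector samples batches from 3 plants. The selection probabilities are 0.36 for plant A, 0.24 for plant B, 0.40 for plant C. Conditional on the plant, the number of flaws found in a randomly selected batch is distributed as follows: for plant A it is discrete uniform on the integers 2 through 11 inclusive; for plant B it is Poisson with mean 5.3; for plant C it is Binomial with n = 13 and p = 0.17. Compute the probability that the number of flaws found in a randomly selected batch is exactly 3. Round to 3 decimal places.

Conditional on each plant, P(X = 3): A: 0.1; B: 0.123856; C: 0.218019.
By total probability, P(X = 3) = 0.36·0.1 + 0.24·0.123856 + 0.4·0.218019 = 0.152933.

0.153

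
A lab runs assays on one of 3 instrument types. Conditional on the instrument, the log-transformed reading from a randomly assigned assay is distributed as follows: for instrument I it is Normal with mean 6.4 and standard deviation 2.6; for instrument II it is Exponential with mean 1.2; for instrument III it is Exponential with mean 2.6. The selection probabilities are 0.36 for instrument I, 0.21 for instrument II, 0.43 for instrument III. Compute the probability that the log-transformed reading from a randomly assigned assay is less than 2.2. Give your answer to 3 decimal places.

0.441

Conditional on each instrument, P(X < 2.2): I: 0.0531137; II: 0.84012; III: 0.570938.
By total probability, P(X < 2.2) = 0.36·0.0531137 + 0.21·0.84012 + 0.43·0.570938 = 0.44105.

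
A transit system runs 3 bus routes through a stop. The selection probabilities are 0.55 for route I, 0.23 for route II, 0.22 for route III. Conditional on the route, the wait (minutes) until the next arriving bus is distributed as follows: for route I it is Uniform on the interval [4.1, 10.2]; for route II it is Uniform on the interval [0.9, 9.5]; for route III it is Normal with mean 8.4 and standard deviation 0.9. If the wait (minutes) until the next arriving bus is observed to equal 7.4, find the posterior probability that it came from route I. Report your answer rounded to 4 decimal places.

0.5319

Likelihoods f(7.4 | ·): I: 0.163934; II: 0.116279; III: 0.239103.
Posterior ∝ prior × likelihood. Numerator for I: 0.55·0.163934 = 0.0901639.
Normalizing constant: 0.55·0.163934 + 0.23·0.116279 + 0.22·0.239103 = 0.169511.
P(I | observation) = 0.0901639 / 0.169511 = 0.531907.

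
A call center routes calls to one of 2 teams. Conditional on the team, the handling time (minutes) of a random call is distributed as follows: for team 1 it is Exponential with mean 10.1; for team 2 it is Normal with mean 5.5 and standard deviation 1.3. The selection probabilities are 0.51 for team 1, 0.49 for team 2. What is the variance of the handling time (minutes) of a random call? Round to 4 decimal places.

58.1411

Per component, 1: μ=10.1, E[X²]=204.02; 2: μ=5.5, E[X²]=31.94.
E[X] = 0.51·10.1 + 0.49·5.5 = 7.846.
E[X²] = 0.51·204.02 + 0.49·31.94 = 119.701.
Var(X) = E[X²] − (E[X])² = 119.701 − 61.5597 = 58.1411.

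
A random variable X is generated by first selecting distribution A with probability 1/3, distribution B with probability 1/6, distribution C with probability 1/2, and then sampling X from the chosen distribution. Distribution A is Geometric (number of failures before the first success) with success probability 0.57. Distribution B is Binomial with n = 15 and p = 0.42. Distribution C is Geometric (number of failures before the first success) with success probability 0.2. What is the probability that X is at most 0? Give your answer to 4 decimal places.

0.2900

Conditional on each component, P(X ≤ 0): A: 0.57; B: 0.000282761; C: 0.2.
By total probability, P(X ≤ 0) = 0.333333·0.57 + 0.166667·0.000282761 + 0.5·0.2 = 0.290047.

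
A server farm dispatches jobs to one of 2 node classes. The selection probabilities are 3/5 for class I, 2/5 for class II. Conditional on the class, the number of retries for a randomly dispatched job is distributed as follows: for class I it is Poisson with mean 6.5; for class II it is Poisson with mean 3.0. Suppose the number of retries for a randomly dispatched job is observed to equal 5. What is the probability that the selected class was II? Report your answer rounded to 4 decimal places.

0.3162

Likelihoods P(X=5 | ·): I: 0.145369; II: 0.100819.
Posterior ∝ prior × likelihood. Numerator for II: 0.4·0.100819 = 0.0403275.
Normalizing constant: 0.6·0.145369 + 0.4·0.100819 = 0.127549.
P(II | observation) = 0.0403275 / 0.127549 = 0.316173.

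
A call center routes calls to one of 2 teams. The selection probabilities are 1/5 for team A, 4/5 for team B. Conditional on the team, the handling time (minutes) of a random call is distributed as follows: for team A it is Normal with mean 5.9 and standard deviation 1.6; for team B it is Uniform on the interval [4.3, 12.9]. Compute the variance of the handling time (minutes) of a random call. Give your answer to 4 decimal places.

6.6091

Per component, A: μ=5.9, E[X²]=37.37; B: μ=8.6, E[X²]=80.1233.
E[X] = 0.2·5.9 + 0.8·8.6 = 8.06.
E[X²] = 0.2·37.37 + 0.8·80.1233 = 71.5727.
Var(X) = E[X²] − (E[X])² = 71.5727 − 64.9636 = 6.60907.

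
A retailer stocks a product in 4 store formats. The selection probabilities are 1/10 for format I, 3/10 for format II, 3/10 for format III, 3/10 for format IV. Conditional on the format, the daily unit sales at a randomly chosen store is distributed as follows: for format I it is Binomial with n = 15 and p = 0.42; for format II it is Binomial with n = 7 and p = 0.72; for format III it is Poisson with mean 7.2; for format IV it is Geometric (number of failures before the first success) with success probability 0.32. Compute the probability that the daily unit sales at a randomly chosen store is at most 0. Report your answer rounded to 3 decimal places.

0.096

Conditional on each format, P(X ≤ 0): I: 0.000282761; II: 0.000134929; III: 0.000746586; IV: 0.32.
By total probability, P(X ≤ 0) = 0.1·0.000282761 + 0.3·0.000134929 + 0.3·0.000746586 + 0.3·0.32 = 0.0962927.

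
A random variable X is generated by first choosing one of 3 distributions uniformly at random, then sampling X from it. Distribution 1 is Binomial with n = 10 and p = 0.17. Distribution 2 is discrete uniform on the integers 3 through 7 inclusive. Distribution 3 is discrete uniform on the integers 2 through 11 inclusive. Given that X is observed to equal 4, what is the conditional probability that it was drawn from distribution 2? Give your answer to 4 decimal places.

Likelihoods P(X=4 | ·): 1: 0.0573434; 2: 0.2; 3: 0.1.
Posterior ∝ prior × likelihood. Numerator for 2: 0.333333·0.2 = 0.0666667.
Normalizing constant: 0.333333·0.0573434 + 0.333333·0.2 + 0.333333·0.1 = 0.119114.
P(2 | observation) = 0.0666667 / 0.119114 = 0.559686.

0.5597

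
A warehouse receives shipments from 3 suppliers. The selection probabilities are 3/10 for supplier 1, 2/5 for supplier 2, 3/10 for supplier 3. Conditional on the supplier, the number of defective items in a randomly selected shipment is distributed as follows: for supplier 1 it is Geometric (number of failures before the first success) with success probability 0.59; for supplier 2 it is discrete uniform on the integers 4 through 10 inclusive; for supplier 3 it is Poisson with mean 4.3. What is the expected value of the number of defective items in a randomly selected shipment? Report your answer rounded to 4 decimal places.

4.2985

Component means — 1: 0.694915; 2: 7; 3: 4.3.
E[X] = 0.3·0.694915 + 0.4·7 + 0.3·4.3 = 4.29847.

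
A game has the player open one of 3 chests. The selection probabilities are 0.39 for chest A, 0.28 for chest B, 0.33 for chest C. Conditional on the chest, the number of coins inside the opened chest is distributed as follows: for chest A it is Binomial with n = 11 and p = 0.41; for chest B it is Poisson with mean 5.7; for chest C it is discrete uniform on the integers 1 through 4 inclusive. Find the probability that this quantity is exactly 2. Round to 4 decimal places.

Conditional on each chest, P(X = 2): A: 0.0800937; B: 0.0543552; C: 0.25.
By total probability, P(X = 2) = 0.39·0.0800937 + 0.28·0.0543552 + 0.33·0.25 = 0.128956.

0.1290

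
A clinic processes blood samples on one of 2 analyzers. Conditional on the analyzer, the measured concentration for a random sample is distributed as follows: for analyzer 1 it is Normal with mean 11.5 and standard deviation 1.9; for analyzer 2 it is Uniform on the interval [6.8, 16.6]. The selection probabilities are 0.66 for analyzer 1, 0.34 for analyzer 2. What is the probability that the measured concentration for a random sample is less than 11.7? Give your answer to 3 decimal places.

Conditional on each analyzer, P(X < 11.7): 1: 0.541917; 2: 0.5.
By total probability, P(X < 11.7) = 0.66·0.541917 + 0.34·0.5 = 0.527665.

0.528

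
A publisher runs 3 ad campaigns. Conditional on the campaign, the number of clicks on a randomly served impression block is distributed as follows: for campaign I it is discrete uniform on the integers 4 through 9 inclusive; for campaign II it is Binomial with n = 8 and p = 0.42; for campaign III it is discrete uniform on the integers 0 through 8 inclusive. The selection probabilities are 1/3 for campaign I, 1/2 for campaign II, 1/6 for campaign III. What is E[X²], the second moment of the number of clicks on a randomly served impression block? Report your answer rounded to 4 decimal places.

25.4525

For each component E[X²] = Var + (mean)², giving I: 45.1667; II: 13.2384; III: 22.6667.
Overall E[X²] = 0.333333·45.1667 + 0.5·13.2384 + 0.166667·22.6667 = 25.4525.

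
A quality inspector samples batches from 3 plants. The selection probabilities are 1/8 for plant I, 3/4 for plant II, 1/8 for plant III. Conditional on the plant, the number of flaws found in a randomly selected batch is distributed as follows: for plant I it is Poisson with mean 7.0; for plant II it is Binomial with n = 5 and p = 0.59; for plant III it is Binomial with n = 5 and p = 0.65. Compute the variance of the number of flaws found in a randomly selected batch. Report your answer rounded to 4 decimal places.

3.6902

Per component, I: μ=7, E[X²]=56; II: μ=2.95, E[X²]=9.912; III: μ=3.25, E[X²]=11.7.
E[X] = 0.125·7 + 0.75·2.95 + 0.125·3.25 = 3.49375.
E[X²] = 0.125·56 + 0.75·9.912 + 0.125·11.7 = 15.8965.
Var(X) = E[X²] − (E[X])² = 15.8965 − 12.2063 = 3.69021.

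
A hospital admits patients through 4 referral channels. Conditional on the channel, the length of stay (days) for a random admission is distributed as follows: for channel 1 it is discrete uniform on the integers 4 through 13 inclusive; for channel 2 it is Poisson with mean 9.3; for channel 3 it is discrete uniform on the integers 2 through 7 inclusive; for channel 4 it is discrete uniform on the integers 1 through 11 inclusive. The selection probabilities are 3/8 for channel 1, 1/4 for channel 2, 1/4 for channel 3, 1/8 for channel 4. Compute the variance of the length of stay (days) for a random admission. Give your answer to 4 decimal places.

11.1015

Per component, 1: μ=8.5, E[X²]=80.5; 2: μ=9.3, E[X²]=95.79; 3: μ=4.5, E[X²]=23.1667; 4: μ=6, E[X²]=46.
E[X] = 0.375·8.5 + 0.25·9.3 + 0.25·4.5 + 0.125·6 = 7.3875.
E[X²] = 0.375·80.5 + 0.25·95.79 + 0.25·23.1667 + 0.125·46 = 65.6767.
Var(X) = E[X²] − (E[X])² = 65.6767 − 54.5752 = 11.1015.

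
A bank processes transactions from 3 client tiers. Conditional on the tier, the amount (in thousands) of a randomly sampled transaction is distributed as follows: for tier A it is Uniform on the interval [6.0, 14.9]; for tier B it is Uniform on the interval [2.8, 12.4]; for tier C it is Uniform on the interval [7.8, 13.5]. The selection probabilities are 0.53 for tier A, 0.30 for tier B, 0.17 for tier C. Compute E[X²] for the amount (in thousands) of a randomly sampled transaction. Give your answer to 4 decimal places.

100.7499

For each component E[X²] = Var + (mean)², giving A: 115.803; B: 65.44; C: 116.13.
Overall E[X²] = 0.53·115.803 + 0.3·65.44 + 0.17·116.13 = 100.75.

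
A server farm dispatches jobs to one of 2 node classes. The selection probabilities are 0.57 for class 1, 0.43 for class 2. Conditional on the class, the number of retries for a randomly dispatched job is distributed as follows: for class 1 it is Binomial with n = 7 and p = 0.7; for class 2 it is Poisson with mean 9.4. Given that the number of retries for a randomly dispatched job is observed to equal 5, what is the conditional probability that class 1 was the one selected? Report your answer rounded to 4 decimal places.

0.8927

Likelihoods P(X=5 | ·): 1: 0.317652; 2: 0.0505929.
Posterior ∝ prior × likelihood. Numerator for 1: 0.57·0.317652 = 0.181062.
Normalizing constant: 0.57·0.317652 + 0.43·0.0505929 = 0.202817.
P(1 | observation) = 0.181062 / 0.202817 = 0.892736.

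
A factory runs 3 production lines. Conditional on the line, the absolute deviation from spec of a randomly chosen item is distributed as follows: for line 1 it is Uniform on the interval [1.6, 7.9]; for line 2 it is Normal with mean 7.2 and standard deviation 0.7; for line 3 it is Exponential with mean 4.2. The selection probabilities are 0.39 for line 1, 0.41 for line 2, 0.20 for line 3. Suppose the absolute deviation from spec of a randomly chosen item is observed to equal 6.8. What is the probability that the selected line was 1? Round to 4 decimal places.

Likelihoods f(6.8 | ·): 1: 0.15873; 2: 0.484068; 3: 0.0471636.
Posterior ∝ prior × likelihood. Numerator for 1: 0.39·0.15873 = 0.0619048.
Normalizing constant: 0.39·0.15873 + 0.41·0.484068 + 0.2·0.0471636 = 0.269806.
P(1 | observation) = 0.0619048 / 0.269806 = 0.229442.

0.2294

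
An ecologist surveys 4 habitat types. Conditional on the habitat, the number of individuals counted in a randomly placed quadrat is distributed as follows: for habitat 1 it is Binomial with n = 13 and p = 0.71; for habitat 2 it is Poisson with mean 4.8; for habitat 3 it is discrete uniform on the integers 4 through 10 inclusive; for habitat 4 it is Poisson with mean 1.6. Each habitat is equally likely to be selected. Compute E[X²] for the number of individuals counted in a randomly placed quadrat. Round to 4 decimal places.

For each component E[X²] = Var + (mean)², giving 1: 87.8696; 2: 27.84; 3: 53; 4: 4.16.
Overall E[X²] = 0.25·87.8696 + 0.25·27.84 + 0.25·53 + 0.25·4.16 = 43.2174.

43.2174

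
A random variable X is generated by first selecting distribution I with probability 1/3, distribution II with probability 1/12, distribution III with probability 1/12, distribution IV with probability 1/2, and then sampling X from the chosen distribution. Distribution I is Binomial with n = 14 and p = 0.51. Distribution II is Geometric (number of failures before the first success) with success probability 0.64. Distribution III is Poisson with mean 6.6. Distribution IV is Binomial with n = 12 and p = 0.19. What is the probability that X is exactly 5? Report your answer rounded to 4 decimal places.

Conditional on each component, P(X = 5): I: 0.112481; II: 0.00386984; III: 0.141969; IV: 0.044863.
By total probability, P(X = 5) = 0.333333·0.112481 + 0.0833333·0.00386984 + 0.0833333·0.141969 + 0.5·0.044863 = 0.0720785.

0.0721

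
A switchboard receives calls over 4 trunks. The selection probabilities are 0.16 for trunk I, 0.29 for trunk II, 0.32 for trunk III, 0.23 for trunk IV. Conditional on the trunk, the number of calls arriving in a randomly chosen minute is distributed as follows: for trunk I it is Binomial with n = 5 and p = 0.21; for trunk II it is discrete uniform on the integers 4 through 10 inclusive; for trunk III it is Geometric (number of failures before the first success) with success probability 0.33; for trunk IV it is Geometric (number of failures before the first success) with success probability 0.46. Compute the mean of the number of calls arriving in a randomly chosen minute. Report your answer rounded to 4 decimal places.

3.1177

Component means — I: 1.05; II: 7; III: 2.0303; IV: 1.17391.
E[X] = 0.16·1.05 + 0.29·7 + 0.32·2.0303 + 0.23·1.17391 = 3.1177.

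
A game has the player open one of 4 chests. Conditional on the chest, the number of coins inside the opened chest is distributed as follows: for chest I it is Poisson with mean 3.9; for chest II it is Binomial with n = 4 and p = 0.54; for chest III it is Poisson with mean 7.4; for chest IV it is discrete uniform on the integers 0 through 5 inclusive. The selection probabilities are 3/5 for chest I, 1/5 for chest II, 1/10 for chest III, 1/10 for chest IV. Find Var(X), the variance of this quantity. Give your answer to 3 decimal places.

5.578

Per component, I: μ=3.9, E[X²]=19.11; II: μ=2.16, E[X²]=5.6592; III: μ=7.4, E[X²]=62.16; IV: μ=2.5, E[X²]=9.16667.
E[X] = 0.6·3.9 + 0.2·2.16 + 0.1·7.4 + 0.1·2.5 = 3.762.
E[X²] = 0.6·19.11 + 0.2·5.6592 + 0.1·62.16 + 0.1·9.16667 = 19.7305.
Var(X) = E[X²] − (E[X])² = 19.7305 − 14.1526 = 5.57786.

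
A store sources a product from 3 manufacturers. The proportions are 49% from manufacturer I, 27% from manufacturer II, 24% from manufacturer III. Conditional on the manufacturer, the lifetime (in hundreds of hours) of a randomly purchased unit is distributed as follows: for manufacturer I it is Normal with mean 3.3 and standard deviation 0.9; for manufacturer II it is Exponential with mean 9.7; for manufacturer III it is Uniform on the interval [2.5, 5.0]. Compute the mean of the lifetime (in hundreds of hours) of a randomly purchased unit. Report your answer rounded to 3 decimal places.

5.136

Component means — I: 3.3; II: 9.7; III: 3.75.
E[X] = 0.49·3.3 + 0.27·9.7 + 0.24·3.75 = 5.136.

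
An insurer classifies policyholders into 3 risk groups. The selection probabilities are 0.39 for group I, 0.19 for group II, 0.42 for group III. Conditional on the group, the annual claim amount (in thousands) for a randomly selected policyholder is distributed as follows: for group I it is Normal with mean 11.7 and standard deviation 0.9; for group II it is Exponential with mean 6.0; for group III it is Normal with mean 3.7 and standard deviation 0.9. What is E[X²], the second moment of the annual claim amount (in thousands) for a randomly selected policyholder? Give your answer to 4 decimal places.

For each component E[X²] = Var + (mean)², giving I: 137.7; II: 72; III: 14.5.
Overall E[X²] = 0.39·137.7 + 0.19·72 + 0.42·14.5 = 73.473.

73.4730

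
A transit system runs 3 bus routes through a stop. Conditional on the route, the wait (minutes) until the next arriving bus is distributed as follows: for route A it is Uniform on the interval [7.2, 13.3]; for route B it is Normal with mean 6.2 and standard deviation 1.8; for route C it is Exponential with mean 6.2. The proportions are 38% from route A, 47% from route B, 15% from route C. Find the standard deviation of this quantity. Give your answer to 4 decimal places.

Per component, A: μ=10.25, E[X²]=108.163; B: μ=6.2, E[X²]=41.68; C: μ=6.2, E[X²]=76.88.
E[X] = 0.38·10.25 + 0.47·6.2 + 0.15·6.2 = 7.739.
E[X²] = 0.38·108.163 + 0.47·41.68 + 0.15·76.88 = 72.2237.
Var(X) = E[X²] − (E[X])² = 72.2237 − 59.8921 = 12.3315.
SD(X) = √12.3315 = 3.51163.

3.5116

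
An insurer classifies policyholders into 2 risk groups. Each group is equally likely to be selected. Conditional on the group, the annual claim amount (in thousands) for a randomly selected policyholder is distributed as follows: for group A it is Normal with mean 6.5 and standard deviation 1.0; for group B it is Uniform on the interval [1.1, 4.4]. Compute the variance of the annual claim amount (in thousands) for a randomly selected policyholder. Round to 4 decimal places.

4.4694

Per component, A: μ=6.5, E[X²]=43.25; B: μ=2.75, E[X²]=8.47.
E[X] = 0.5·6.5 + 0.5·2.75 = 4.625.
E[X²] = 0.5·43.25 + 0.5·8.47 = 25.86.
Var(X) = E[X²] − (E[X])² = 25.86 − 21.3906 = 4.46937.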